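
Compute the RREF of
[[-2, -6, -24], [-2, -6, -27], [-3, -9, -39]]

ρ1 := -1/2·ρ1
ρ2 := ρ2 + 2·ρ1
ρ3 := ρ3 + 3·ρ1
ρ2 := -1/3·ρ2
ρ3 := ρ3 + 3·ρ2
ρ1 := ρ1 − 12·ρ2

[[1, 3, 0], [0, 0, 1], [0, 0, 0]]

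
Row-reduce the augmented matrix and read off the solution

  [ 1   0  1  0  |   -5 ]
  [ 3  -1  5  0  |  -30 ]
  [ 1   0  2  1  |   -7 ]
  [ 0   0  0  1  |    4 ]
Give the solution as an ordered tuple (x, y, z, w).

r2 := r2 − 3·r1
  [ 1   0  1  0  |   -5 ]
  [ 0  -1  2  0  |  -15 ]
  [ 1   0  2  1  |   -7 ]
  [ 0   0  0  1  |    4 ]
r3 := r3 − r1
  [ 1   0  1  0  |   -5 ]
  [ 0  -1  2  0  |  -15 ]
  [ 0   0  1  1  |   -2 ]
  [ 0   0  0  1  |    4 ]
r2 := -1·r2
  [ 1  0   1  0  |  -5 ]
  [ 0  1  -2  0  |  15 ]
  [ 0  0   1  1  |  -2 ]
  [ 0  0   0  1  |   4 ]
r3 := r3 − r4
  [ 1  0   1  0  |  -5 ]
  [ 0  1  -2  0  |  15 ]
  [ 0  0   1  0  |  -6 ]
  [ 0  0   0  1  |   4 ]
r2 := r2 + 2·r3
  [ 1  0  1  0  |  -5 ]
  [ 0  1  0  0  |   3 ]
  [ 0  0  1  0  |  -6 ]
  [ 0  0  0  1  |   4 ]
r1 := r1 − r3
  [ 1  0  0  0  |   1 ]
  [ 0  1  0  0  |   3 ]
  [ 0  0  1  0  |  -6 ]
  [ 0  0  0  1  |   4 ]
Reading off the last column: x = 1, y = 3, z = -6, w = 4.

(1, 3, -6, 4)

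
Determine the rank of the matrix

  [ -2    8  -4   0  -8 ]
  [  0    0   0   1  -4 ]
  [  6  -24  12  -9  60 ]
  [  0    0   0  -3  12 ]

rank = 2

r1 → -1/2·r1
r3 → r3 − 6·r1
r3 → r3 + 9·r2
r4 → r4 + 3·r2
The reduced form has 2 nonzero rows.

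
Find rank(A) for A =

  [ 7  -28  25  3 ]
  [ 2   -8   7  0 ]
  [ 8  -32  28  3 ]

rank = 3

Multiply R1 by 1/7.
  [ 1   -4  25/7  3/7 ]
  [ 2   -8     7    0 ]
  [ 8  -32    28    3 ]
Subtract 2 times R1 from R2.
  [ 1   -4  25/7   3/7 ]
  [ 0    0  -1/7  -6/7 ]
  [ 8  -32    28     3 ]
Subtract 8 times R1 from R3.
  [ 1  -4  25/7   3/7 ]
  [ 0   0  -1/7  -6/7 ]
  [ 0   0  -4/7  -3/7 ]
Multiply R2 by -7.
  [ 1  -4  25/7   3/7 ]
  [ 0   0     1     6 ]
  [ 0   0  -4/7  -3/7 ]
Add 4/7 times R2 to R3.
  [ 1  -4  25/7  3/7 ]
  [ 0   0     1    6 ]
  [ 0   0     0    3 ]
Multiply R3 by 1/3.
  [ 1  -4  25/7  3/7 ]
  [ 0   0     1    6 ]
  [ 0   0     0    1 ]
Subtract 6 times R3 from R2.
  [ 1  -4  25/7  3/7 ]
  [ 0   0     1    0 ]
  [ 0   0     0    1 ]
Subtract 3/7 times R3 from R1.
  [ 1  -4  25/7  0 ]
  [ 0   0     1  0 ]
  [ 0   0     0  1 ]
Subtract 25/7 times R2 from R1.
  [ 1  -4  0  0 ]
  [ 0   0  1  0 ]
  [ 0   0  0  1 ]
The reduced form has 3 nonzero rows.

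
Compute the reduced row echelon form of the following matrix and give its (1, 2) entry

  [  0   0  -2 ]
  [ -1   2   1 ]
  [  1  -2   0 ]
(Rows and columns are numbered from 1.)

R1 <=> R2
  [ -1   2   1 ]
  [  0   0  -2 ]
  [  1  -2   0 ]
R1 -> -1·R1
  [ 1  -2  -1 ]
  [ 0   0  -2 ]
  [ 1  -2   0 ]
R3 -> R3 − R1
  [ 1  -2  -1 ]
  [ 0   0  -2 ]
  [ 0   0   1 ]
R2 -> -1/2·R2
  [ 1  -2  -1 ]
  [ 0   0   1 ]
  [ 0   0   1 ]
R3 -> R3 − R2
  [ 1  -2  -1 ]
  [ 0   0   1 ]
  [ 0   0   0 ]
R1 -> R1 + R2
  [ 1  -2  0 ]
  [ 0   0  1 ]
  [ 0   0  0 ]

-2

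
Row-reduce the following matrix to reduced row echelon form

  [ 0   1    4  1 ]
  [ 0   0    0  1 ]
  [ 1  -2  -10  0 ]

[[1, 0, -2, 0], [0, 1, 4, 0], [0, 0, 0, 1]]

Swap ρ1 and ρ3.
  [ 1  -2  -10  0 ]
  [ 0   0    0  1 ]
  [ 0   1    4  1 ]
Swap ρ2 and ρ3.
  [ 1  -2  -10  0 ]
  [ 0   1    4  1 ]
  [ 0   0    0  1 ]
Subtract ρ3 from ρ2.
  [ 1  -2  -10  0 ]
  [ 0   1    4  0 ]
  [ 0   0    0  1 ]
Add 2 times ρ2 to ρ1.
  [ 1  0  -2  0 ]
  [ 0  1   4  0 ]
  [ 0  0   0  1 ]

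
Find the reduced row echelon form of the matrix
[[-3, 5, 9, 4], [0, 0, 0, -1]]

[[1, -5/3, -3, 0], [0, 0, 0, 1]]

ρ1 ← -1/3·ρ1
ρ2 ← -1·ρ2
ρ1 ← ρ1 + 4/3·ρ2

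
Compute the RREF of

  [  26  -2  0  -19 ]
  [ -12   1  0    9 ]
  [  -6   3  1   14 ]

r1 -> 1/26·r1
r2 -> r2 + 12·r1
r3 -> r3 + 6·r1
r2 -> 13·r2
r3 -> r3 − 33/13·r2
r1 -> r1 + 1/13·r2

[[1, 0, 0, -1/2], [0, 1, 0, 3], [0, 0, 1, 2]]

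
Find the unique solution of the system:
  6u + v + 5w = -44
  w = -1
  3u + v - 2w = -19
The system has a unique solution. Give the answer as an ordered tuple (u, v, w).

Form the augmented matrix and row-reduce:
  [ 6  1   5  |  -44 ]
  [ 0  0   1  |   -1 ]
  [ 3  1  -2  |  -19 ]
Multiply R1 by 1/6.
  [ 1  1/6  5/6  |  -22/3 ]
  [ 0    0    1  |     -1 ]
  [ 3    1   -2  |    -19 ]
Subtract 3 times R1 from R3.
  [ 1  1/6   5/6  |  -22/3 ]
  [ 0    0     1  |     -1 ]
  [ 0  1/2  -9/2  |      3 ]
Swap R2 and R3.
  [ 1  1/6   5/6  |  -22/3 ]
  [ 0  1/2  -9/2  |      3 ]
  [ 0    0     1  |     -1 ]
Multiply R2 by 2.
  [ 1  1/6  5/6  |  -22/3 ]
  [ 0    1   -9  |      6 ]
  [ 0    0    1  |     -1 ]
Add 9 times R3 to R2.
  [ 1  1/6  5/6  |  -22/3 ]
  [ 0    1    0  |     -3 ]
  [ 0    0    1  |     -1 ]
Subtract 5/6 times R3 from R1.
  [ 1  1/6  0  |  -13/2 ]
  [ 0    1  0  |     -3 ]
  [ 0    0  1  |     -1 ]
Subtract 1/6 times R2 from R1.
  [ 1  0  0  |  -6 ]
  [ 0  1  0  |  -3 ]
  [ 0  0  1  |  -1 ]
Reading off the last column: u = -6, v = -3, w = -1.

(-6, -3, -1)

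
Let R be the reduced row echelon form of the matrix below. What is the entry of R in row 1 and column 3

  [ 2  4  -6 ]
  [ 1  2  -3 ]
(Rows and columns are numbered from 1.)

r1 ← 1/2·r1
  [ 1  2  -3 ]
  [ 1  2  -3 ]
r2 ← r2 − r1
  [ 1  2  -3 ]
  [ 0  0   0 ]

-3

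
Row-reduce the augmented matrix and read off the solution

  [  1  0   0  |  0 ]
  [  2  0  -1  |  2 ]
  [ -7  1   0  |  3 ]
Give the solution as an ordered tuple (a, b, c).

(0, 3, -2)

R2 → R2 − 2·R1
  [  1  0   0  |  0 ]
  [  0  0  -1  |  2 ]
  [ -7  1   0  |  3 ]
R3 → R3 + 7·R1
  [ 1  0   0  |  0 ]
  [ 0  0  -1  |  2 ]
  [ 0  1   0  |  3 ]
R2 <=> R3
  [ 1  0   0  |  0 ]
  [ 0  1   0  |  3 ]
  [ 0  0  -1  |  2 ]
R3 → -1·R3
  [ 1  0  0  |   0 ]
  [ 0  1  0  |   3 ]
  [ 0  0  1  |  -2 ]
Reading off the last column: a = 0, b = 3, c = -2.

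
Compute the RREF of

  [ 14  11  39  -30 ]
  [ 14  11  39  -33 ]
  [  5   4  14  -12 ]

Multiply R1 by 1/14.
Subtract 14 times R1 from R2.
Subtract 5 times R1 from R3.
Swap R2 and R3.
Multiply R2 by 14.
Multiply R3 by -1/3.
Add 18 times R3 to R2.
Add 15/7 times R3 to R1.
Subtract 11/14 times R2 from R1.

[[1, 0, 2, 0], [0, 1, 1, 0], [0, 0, 0, 1]]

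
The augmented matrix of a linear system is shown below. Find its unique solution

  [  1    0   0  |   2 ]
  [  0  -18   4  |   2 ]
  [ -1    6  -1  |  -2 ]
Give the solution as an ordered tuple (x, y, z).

R3 := R3 + R1
  [ 1    0   0  |  2 ]
  [ 0  -18   4  |  2 ]
  [ 0    6  -1  |  0 ]
R2 := -1/18·R2
  [ 1  0     0  |     2 ]
  [ 0  1  -2/9  |  -1/9 ]
  [ 0  6    -1  |     0 ]
R3 := R3 − 6·R2
  [ 1  0     0  |     2 ]
  [ 0  1  -2/9  |  -1/9 ]
  [ 0  0   1/3  |   2/3 ]
R3 := 3·R3
  [ 1  0     0  |     2 ]
  [ 0  1  -2/9  |  -1/9 ]
  [ 0  0     1  |     2 ]
R2 := R2 + 2/9·R3
  [ 1  0  0  |    2 ]
  [ 0  1  0  |  1/3 ]
  [ 0  0  1  |    2 ]
Reading off the last column: x = 2, y = 1/3, z = 2.

(2, 1/3, 2)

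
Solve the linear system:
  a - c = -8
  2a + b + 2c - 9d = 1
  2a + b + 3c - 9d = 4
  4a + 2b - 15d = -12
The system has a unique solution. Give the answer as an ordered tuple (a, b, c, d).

Form the augmented matrix and row-reduce:
  [ 1  0  -1    0  |   -8 ]
  [ 2  1   2   -9  |    1 ]
  [ 2  1   3   -9  |    4 ]
  [ 4  2   0  -15  |  -12 ]
R2 -> R2 − 2·R1
  [ 1  0  -1    0  |   -8 ]
  [ 0  1   4   -9  |   17 ]
  [ 2  1   3   -9  |    4 ]
  [ 4  2   0  -15  |  -12 ]
R3 -> R3 − 2·R1
  [ 1  0  -1    0  |   -8 ]
  [ 0  1   4   -9  |   17 ]
  [ 0  1   5   -9  |   20 ]
  [ 4  2   0  -15  |  -12 ]
R4 -> R4 − 4·R1
  [ 1  0  -1    0  |  -8 ]
  [ 0  1   4   -9  |  17 ]
  [ 0  1   5   -9  |  20 ]
  [ 0  2   4  -15  |  20 ]
R3 -> R3 − R2
  [ 1  0  -1    0  |  -8 ]
  [ 0  1   4   -9  |  17 ]
  [ 0  0   1    0  |   3 ]
  [ 0  2   4  -15  |  20 ]
R4 -> R4 − 2·R2
  [ 1  0  -1   0  |   -8 ]
  [ 0  1   4  -9  |   17 ]
  [ 0  0   1   0  |    3 ]
  [ 0  0  -4   3  |  -14 ]
R4 -> R4 + 4·R3
  [ 1  0  -1   0  |  -8 ]
  [ 0  1   4  -9  |  17 ]
  [ 0  0   1   0  |   3 ]
  [ 0  0   0   3  |  -2 ]
R4 -> 1/3·R4
  [ 1  0  -1   0  |    -8 ]
  [ 0  1   4  -9  |    17 ]
  [ 0  0   1   0  |     3 ]
  [ 0  0   0   1  |  -2/3 ]
R2 -> R2 + 9·R4
  [ 1  0  -1  0  |    -8 ]
  [ 0  1   4  0  |    11 ]
  [ 0  0   1  0  |     3 ]
  [ 0  0   0  1  |  -2/3 ]
R2 -> R2 − 4·R3
  [ 1  0  -1  0  |    -8 ]
  [ 0  1   0  0  |    -1 ]
  [ 0  0   1  0  |     3 ]
  [ 0  0   0  1  |  -2/3 ]
R1 -> R1 + R3
  [ 1  0  0  0  |    -5 ]
  [ 0  1  0  0  |    -1 ]
  [ 0  0  1  0  |     3 ]
  [ 0  0  0  1  |  -2/3 ]
Reading off the last column: a = -5, b = -1, c = 3, d = -2/3.

(-5, -1, 3, -2/3)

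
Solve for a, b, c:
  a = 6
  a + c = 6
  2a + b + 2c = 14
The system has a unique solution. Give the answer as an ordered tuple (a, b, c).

Form the augmented matrix and row-reduce:
  [ 1  0  0  |   6 ]
  [ 1  0  1  |   6 ]
  [ 2  1  2  |  14 ]
Subtract R1 from R2.
  [ 1  0  0  |   6 ]
  [ 0  0  1  |   0 ]
  [ 2  1  2  |  14 ]
Subtract 2 times R1 from R3.
  [ 1  0  0  |  6 ]
  [ 0  0  1  |  0 ]
  [ 0  1  2  |  2 ]
Swap R2 and R3.
  [ 1  0  0  |  6 ]
  [ 0  1  2  |  2 ]
  [ 0  0  1  |  0 ]
Subtract 2 times R3 from R2.
  [ 1  0  0  |  6 ]
  [ 0  1  0  |  2 ]
  [ 0  0  1  |  0 ]
Reading off the last column: a = 6, b = 2, c = 0.

(6, 2, 0)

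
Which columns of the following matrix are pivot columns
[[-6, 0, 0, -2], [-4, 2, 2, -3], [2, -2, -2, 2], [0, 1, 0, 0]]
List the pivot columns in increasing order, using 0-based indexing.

R1 := -1/6·R1
  [  1   0   0  1/3 ]
  [ -4   2   2   -3 ]
  [  2  -2  -2    2 ]
  [  0   1   0    0 ]
R2 := R2 + 4·R1
  [ 1   0   0   1/3 ]
  [ 0   2   2  -5/3 ]
  [ 2  -2  -2     2 ]
  [ 0   1   0     0 ]
R3 := R3 − 2·R1
  [ 1   0   0   1/3 ]
  [ 0   2   2  -5/3 ]
  [ 0  -2  -2   4/3 ]
  [ 0   1   0     0 ]
R2 := 1/2·R2
  [ 1   0   0   1/3 ]
  [ 0   1   1  -5/6 ]
  [ 0  -2  -2   4/3 ]
  [ 0   1   0     0 ]
R3 := R3 + 2·R2
  [ 1  0  0   1/3 ]
  [ 0  1  1  -5/6 ]
  [ 0  0  0  -1/3 ]
  [ 0  1  0     0 ]
R4 := R4 − R2
  [ 1  0   0   1/3 ]
  [ 0  1   1  -5/6 ]
  [ 0  0   0  -1/3 ]
  [ 0  0  -1   5/6 ]
R3 <-> R4
  [ 1  0   0   1/3 ]
  [ 0  1   1  -5/6 ]
  [ 0  0  -1   5/6 ]
  [ 0  0   0  -1/3 ]
R3 := -1·R3
  [ 1  0  0   1/3 ]
  [ 0  1  1  -5/6 ]
  [ 0  0  1  -5/6 ]
  [ 0  0  0  -1/3 ]
R4 := -3·R4
  [ 1  0  0   1/3 ]
  [ 0  1  1  -5/6 ]
  [ 0  0  1  -5/6 ]
  [ 0  0  0     1 ]
R3 := R3 + 5/6·R4
  [ 1  0  0   1/3 ]
  [ 0  1  1  -5/6 ]
  [ 0  0  1     0 ]
  [ 0  0  0     1 ]
R2 := R2 + 5/6·R4
  [ 1  0  0  1/3 ]
  [ 0  1  1    0 ]
  [ 0  0  1    0 ]
  [ 0  0  0    1 ]
R1 := R1 − 1/3·R4
  [ 1  0  0  0 ]
  [ 0  1  1  0 ]
  [ 0  0  1  0 ]
  [ 0  0  0  1 ]
R2 := R2 − R3
  [ 1  0  0  0 ]
  [ 0  1  0  0 ]
  [ 0  0  1  0 ]
  [ 0  0  0  1 ]
Pivot columns are the columns containing a leading 1.

0, 1, 2, 3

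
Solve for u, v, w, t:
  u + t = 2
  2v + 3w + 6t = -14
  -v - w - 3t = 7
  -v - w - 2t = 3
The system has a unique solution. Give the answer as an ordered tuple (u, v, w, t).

Form the augmented matrix and row-reduce:
  [ 1   0   0   1  |    2 ]
  [ 0   2   3   6  |  -14 ]
  [ 0  -1  -1  -3  |    7 ]
  [ 0  -1  -1  -2  |    3 ]
Multiply R2 by 1/2.
  [ 1   0    0   1  |   2 ]
  [ 0   1  3/2   3  |  -7 ]
  [ 0  -1   -1  -3  |   7 ]
  [ 0  -1   -1  -2  |   3 ]
Add R2 to R3.
  [ 1   0    0   1  |   2 ]
  [ 0   1  3/2   3  |  -7 ]
  [ 0   0  1/2   0  |   0 ]
  [ 0  -1   -1  -2  |   3 ]
Add R2 to R4.
  [ 1  0    0  1  |   2 ]
  [ 0  1  3/2  3  |  -7 ]
  [ 0  0  1/2  0  |   0 ]
  [ 0  0  1/2  1  |  -4 ]
Multiply R3 by 2.
  [ 1  0    0  1  |   2 ]
  [ 0  1  3/2  3  |  -7 ]
  [ 0  0    1  0  |   0 ]
  [ 0  0  1/2  1  |  -4 ]
Subtract 1/2 times R3 from R4.
  [ 1  0    0  1  |   2 ]
  [ 0  1  3/2  3  |  -7 ]
  [ 0  0    1  0  |   0 ]
  [ 0  0    0  1  |  -4 ]
Subtract 3 times R4 from R2.
  [ 1  0    0  1  |   2 ]
  [ 0  1  3/2  0  |   5 ]
  [ 0  0    1  0  |   0 ]
  [ 0  0    0  1  |  -4 ]
Subtract R4 from R1.
  [ 1  0    0  0  |   6 ]
  [ 0  1  3/2  0  |   5 ]
  [ 0  0    1  0  |   0 ]
  [ 0  0    0  1  |  -4 ]
Subtract 3/2 times R3 from R2.
  [ 1  0  0  0  |   6 ]
  [ 0  1  0  0  |   5 ]
  [ 0  0  1  0  |   0 ]
  [ 0  0  0  1  |  -4 ]
Reading off the last column: u = 6, v = 5, w = 0, t = -4.

(6, 5, 0, -4)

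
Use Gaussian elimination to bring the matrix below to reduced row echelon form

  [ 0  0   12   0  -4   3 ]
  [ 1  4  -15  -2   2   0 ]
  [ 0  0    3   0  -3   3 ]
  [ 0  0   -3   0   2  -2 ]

Swap R1 and R2.
  [ 1  4  -15  -2   2   0 ]
  [ 0  0   12   0  -4   3 ]
  [ 0  0    3   0  -3   3 ]
  [ 0  0   -3   0   2  -2 ]
Multiply R2 by 1/12.
  [ 1  4  -15  -2     2    0 ]
  [ 0  0    1   0  -1/3  1/4 ]
  [ 0  0    3   0    -3    3 ]
  [ 0  0   -3   0     2   -2 ]
Subtract 3 times R2 from R3.
  [ 1  4  -15  -2     2    0 ]
  [ 0  0    1   0  -1/3  1/4 ]
  [ 0  0    0   0    -2  9/4 ]
  [ 0  0   -3   0     2   -2 ]
Add 3 times R2 to R4.
  [ 1  4  -15  -2     2     0 ]
  [ 0  0    1   0  -1/3   1/4 ]
  [ 0  0    0   0    -2   9/4 ]
  [ 0  0    0   0     1  -5/4 ]
Multiply R3 by -1/2.
  [ 1  4  -15  -2     2     0 ]
  [ 0  0    1   0  -1/3   1/4 ]
  [ 0  0    0   0     1  -9/8 ]
  [ 0  0    0   0     1  -5/4 ]
Subtract R3 from R4.
  [ 1  4  -15  -2     2     0 ]
  [ 0  0    1   0  -1/3   1/4 ]
  [ 0  0    0   0     1  -9/8 ]
  [ 0  0    0   0     0  -1/8 ]
Multiply R4 by -8.
  [ 1  4  -15  -2     2     0 ]
  [ 0  0    1   0  -1/3   1/4 ]
  [ 0  0    0   0     1  -9/8 ]
  [ 0  0    0   0     0     1 ]
Add 9/8 times R4 to R3.
  [ 1  4  -15  -2     2    0 ]
  [ 0  0    1   0  -1/3  1/4 ]
  [ 0  0    0   0     1    0 ]
  [ 0  0    0   0     0    1 ]
Subtract 1/4 times R4 from R2.
  [ 1  4  -15  -2     2  0 ]
  [ 0  0    1   0  -1/3  0 ]
  [ 0  0    0   0     1  0 ]
  [ 0  0    0   0     0  1 ]
Add 1/3 times R3 to R2.
  [ 1  4  -15  -2  2  0 ]
  [ 0  0    1   0  0  0 ]
  [ 0  0    0   0  1  0 ]
  [ 0  0    0   0  0  1 ]
Subtract 2 times R3 from R1.
  [ 1  4  -15  -2  0  0 ]
  [ 0  0    1   0  0  0 ]
  [ 0  0    0   0  1  0 ]
  [ 0  0    0   0  0  1 ]
Add 15 times R2 to R1.
  [ 1  4  0  -2  0  0 ]
  [ 0  0  1   0  0  0 ]
  [ 0  0  0   0  1  0 ]
  [ 0  0  0   0  0  1 ]

[[1, 4, 0, -2, 0, 0], [0, 0, 1, 0, 0, 0], [0, 0, 0, 0, 1, 0], [0, 0, 0, 0, 0, 1]]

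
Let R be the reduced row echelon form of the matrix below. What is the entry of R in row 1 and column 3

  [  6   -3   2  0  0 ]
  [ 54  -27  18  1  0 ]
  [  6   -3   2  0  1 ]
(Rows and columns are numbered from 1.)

1/3

R1 -> 1/6·R1
  [  1  -1/2  1/3  0  0 ]
  [ 54   -27   18  1  0 ]
  [  6    -3    2  0  1 ]
R2 -> R2 − 54·R1
  [ 1  -1/2  1/3  0  0 ]
  [ 0     0    0  1  0 ]
  [ 6    -3    2  0  1 ]
R3 -> R3 − 6·R1
  [ 1  -1/2  1/3  0  0 ]
  [ 0     0    0  1  0 ]
  [ 0     0    0  0  1 ]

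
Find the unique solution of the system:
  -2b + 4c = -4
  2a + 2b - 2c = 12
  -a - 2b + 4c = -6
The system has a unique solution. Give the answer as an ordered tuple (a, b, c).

(2, 6, 2)

Form the augmented matrix and row-reduce:
  [  0  -2   4  |  -4 ]
  [  2   2  -2  |  12 ]
  [ -1  -2   4  |  -6 ]
r1 ↔ r2
  [  2   2  -2  |  12 ]
  [  0  -2   4  |  -4 ]
  [ -1  -2   4  |  -6 ]
r1 -> 1/2·r1
  [  1   1  -1  |   6 ]
  [  0  -2   4  |  -4 ]
  [ -1  -2   4  |  -6 ]
r3 -> r3 + r1
  [ 1   1  -1  |   6 ]
  [ 0  -2   4  |  -4 ]
  [ 0  -1   3  |   0 ]
r2 -> -1/2·r2
  [ 1   1  -1  |  6 ]
  [ 0   1  -2  |  2 ]
  [ 0  -1   3  |  0 ]
r3 -> r3 + r2
  [ 1  1  -1  |  6 ]
  [ 0  1  -2  |  2 ]
  [ 0  0   1  |  2 ]
r2 -> r2 + 2·r3
  [ 1  1  -1  |  6 ]
  [ 0  1   0  |  6 ]
  [ 0  0   1  |  2 ]
r1 -> r1 + r3
  [ 1  1  0  |  8 ]
  [ 0  1  0  |  6 ]
  [ 0  0  1  |  2 ]
r1 -> r1 − r2
  [ 1  0  0  |  2 ]
  [ 0  1  0  |  6 ]
  [ 0  0  1  |  2 ]
Reading off the last column: a = 2, b = 6, c = 2.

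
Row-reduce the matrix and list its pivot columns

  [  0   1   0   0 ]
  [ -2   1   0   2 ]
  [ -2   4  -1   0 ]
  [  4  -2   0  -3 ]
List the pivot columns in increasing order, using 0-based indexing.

R1 ↔ R2
  [ -2   1   0   2 ]
  [  0   1   0   0 ]
  [ -2   4  -1   0 ]
  [  4  -2   0  -3 ]
R1 ← -1/2·R1
  [  1  -1/2   0  -1 ]
  [  0     1   0   0 ]
  [ -2     4  -1   0 ]
  [  4    -2   0  -3 ]
R3 ← R3 + 2·R1
  [ 1  -1/2   0  -1 ]
  [ 0     1   0   0 ]
  [ 0     3  -1  -2 ]
  [ 4    -2   0  -3 ]
R4 ← R4 − 4·R1
  [ 1  -1/2   0  -1 ]
  [ 0     1   0   0 ]
  [ 0     3  -1  -2 ]
  [ 0     0   0   1 ]
R3 ← R3 − 3·R2
  [ 1  -1/2   0  -1 ]
  [ 0     1   0   0 ]
  [ 0     0  -1  -2 ]
  [ 0     0   0   1 ]
R3 ← -1·R3
  [ 1  -1/2  0  -1 ]
  [ 0     1  0   0 ]
  [ 0     0  1   2 ]
  [ 0     0  0   1 ]
R3 ← R3 − 2·R4
  [ 1  -1/2  0  -1 ]
  [ 0     1  0   0 ]
  [ 0     0  1   0 ]
  [ 0     0  0   1 ]
R1 ← R1 + R4
  [ 1  -1/2  0  0 ]
  [ 0     1  0  0 ]
  [ 0     0  1  0 ]
  [ 0     0  0  1 ]
R1 ← R1 + 1/2·R2
  [ 1  0  0  0 ]
  [ 0  1  0  0 ]
  [ 0  0  1  0 ]
  [ 0  0  0  1 ]
Pivot columns are the columns containing a leading 1.

0, 1, 2, 3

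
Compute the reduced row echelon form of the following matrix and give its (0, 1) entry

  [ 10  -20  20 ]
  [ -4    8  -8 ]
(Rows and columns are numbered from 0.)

ρ1 ← 1/10·ρ1
ρ2 ← ρ2 + 4·ρ1

-2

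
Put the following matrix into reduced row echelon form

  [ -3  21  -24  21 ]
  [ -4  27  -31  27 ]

R1 := -1/3·R1
  [  1  -7    8  -7 ]
  [ -4  27  -31  27 ]
R2 := R2 + 4·R1
  [ 1  -7  8  -7 ]
  [ 0  -1  1  -1 ]
R2 := -1·R2
  [ 1  -7   8  -7 ]
  [ 0   1  -1   1 ]
R1 := R1 + 7·R2
  [ 1  0   1  0 ]
  [ 0  1  -1  1 ]

[[1, 0, 1, 0], [0, 1, -1, 1]]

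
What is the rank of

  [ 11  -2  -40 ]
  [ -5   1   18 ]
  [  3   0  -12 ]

Multiply ρ1 by 1/11.
Add 5 times ρ1 to ρ2.
Subtract 3 times ρ1 from ρ3.
Multiply ρ2 by 11.
Subtract 6/11 times ρ2 from ρ3.
Add 2/11 times ρ2 to ρ1.
The reduced form has 2 nonzero rows.

rank = 2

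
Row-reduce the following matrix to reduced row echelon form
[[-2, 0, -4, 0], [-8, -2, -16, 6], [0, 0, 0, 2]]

Multiply R1 by -1/2.
  [  1   0    2  0 ]
  [ -8  -2  -16  6 ]
  [  0   0    0  2 ]
Add 8 times R1 to R2.
  [ 1   0  2  0 ]
  [ 0  -2  0  6 ]
  [ 0   0  0  2 ]
Multiply R2 by -1/2.
  [ 1  0  2   0 ]
  [ 0  1  0  -3 ]
  [ 0  0  0   2 ]
Multiply R3 by 1/2.
  [ 1  0  2   0 ]
  [ 0  1  0  -3 ]
  [ 0  0  0   1 ]
Add 3 times R3 to R2.
  [ 1  0  2  0 ]
  [ 0  1  0  0 ]
  [ 0  0  0  1 ]

[[1, 0, 2, 0], [0, 1, 0, 0], [0, 0, 0, 1]]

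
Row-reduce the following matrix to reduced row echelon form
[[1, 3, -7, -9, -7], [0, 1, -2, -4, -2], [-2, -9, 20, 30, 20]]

[[1, 0, -1, 3, -1], [0, 1, -2, -4, -2], [0, 0, 0, 0, 0]]

ρ3 := ρ3 + 2·ρ1
  [ 1   3  -7  -9  -7 ]
  [ 0   1  -2  -4  -2 ]
  [ 0  -3   6  12   6 ]
ρ3 := ρ3 + 3·ρ2
  [ 1  3  -7  -9  -7 ]
  [ 0  1  -2  -4  -2 ]
  [ 0  0   0   0   0 ]
ρ1 := ρ1 − 3·ρ2
  [ 1  0  -1   3  -1 ]
  [ 0  1  -2  -4  -2 ]
  [ 0  0   0   0   0 ]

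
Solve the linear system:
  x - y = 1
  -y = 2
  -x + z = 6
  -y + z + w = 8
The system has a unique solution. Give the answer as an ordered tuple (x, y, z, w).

Form the augmented matrix and row-reduce:
  [  1  -1  0  0  |  1 ]
  [  0  -1  0  0  |  2 ]
  [ -1   0  1  0  |  6 ]
  [  0  -1  1  1  |  8 ]
r3 → r3 + r1
r2 → -1·r2
r3 → r3 + r2
r4 → r4 + r2
r4 → r4 − r3
r1 → r1 + r2
Reading off the last column: x = -1, y = -2, z = 5, w = 1.

(-1, -2, 5, 1)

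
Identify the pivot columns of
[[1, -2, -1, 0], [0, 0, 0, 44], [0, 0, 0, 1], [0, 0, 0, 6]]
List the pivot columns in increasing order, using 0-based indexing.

0, 3

r2 := 1/44·r2
  [ 1  -2  -1  0 ]
  [ 0   0   0  1 ]
  [ 0   0   0  1 ]
  [ 0   0   0  6 ]
r3 := r3 − r2
  [ 1  -2  -1  0 ]
  [ 0   0   0  1 ]
  [ 0   0   0  0 ]
  [ 0   0   0  6 ]
r4 := r4 − 6·r2
  [ 1  -2  -1  0 ]
  [ 0   0   0  1 ]
  [ 0   0   0  0 ]
  [ 0   0   0  0 ]
Pivot columns are the columns containing a leading 1.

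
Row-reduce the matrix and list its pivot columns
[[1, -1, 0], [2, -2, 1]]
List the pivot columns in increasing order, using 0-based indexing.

ρ2 := ρ2 − 2·ρ1
  [ 1  -1  0 ]
  [ 0   0  1 ]
Pivot columns are the columns containing a leading 1.

0, 2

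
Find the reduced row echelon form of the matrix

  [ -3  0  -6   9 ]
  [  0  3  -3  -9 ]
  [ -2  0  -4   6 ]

[[1, 0, 2, -3], [0, 1, -1, -3], [0, 0, 0, 0]]

r1 → -1/3·r1
r3 → r3 + 2·r1
r2 → 1/3·r2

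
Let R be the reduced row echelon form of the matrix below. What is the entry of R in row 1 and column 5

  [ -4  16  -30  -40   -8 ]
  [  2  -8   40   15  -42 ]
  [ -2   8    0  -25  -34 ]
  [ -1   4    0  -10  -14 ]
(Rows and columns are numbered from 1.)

2

Multiply R1 by -1/4.
  [  1  -4  15/2   10    2 ]
  [  2  -8    40   15  -42 ]
  [ -2   8     0  -25  -34 ]
  [ -1   4     0  -10  -14 ]
Subtract 2 times R1 from R2.
  [  1  -4  15/2   10    2 ]
  [  0   0    25   -5  -46 ]
  [ -2   8     0  -25  -34 ]
  [ -1   4     0  -10  -14 ]
Add 2 times R1 to R3.
  [  1  -4  15/2   10    2 ]
  [  0   0    25   -5  -46 ]
  [  0   0    15   -5  -30 ]
  [ -1   4     0  -10  -14 ]
Add R1 to R4.
  [ 1  -4  15/2  10    2 ]
  [ 0   0    25  -5  -46 ]
  [ 0   0    15  -5  -30 ]
  [ 0   0  15/2   0  -12 ]
Multiply R2 by 1/25.
  [ 1  -4  15/2    10       2 ]
  [ 0   0     1  -1/5  -46/25 ]
  [ 0   0    15    -5     -30 ]
  [ 0   0  15/2     0     -12 ]
Subtract 15 times R2 from R3.
  [ 1  -4  15/2    10       2 ]
  [ 0   0     1  -1/5  -46/25 ]
  [ 0   0     0    -2   -12/5 ]
  [ 0   0  15/2     0     -12 ]
Subtract 15/2 times R2 from R4.
  [ 1  -4  15/2    10       2 ]
  [ 0   0     1  -1/5  -46/25 ]
  [ 0   0     0    -2   -12/5 ]
  [ 0   0     0   3/2     9/5 ]
Multiply R3 by -1/2.
  [ 1  -4  15/2    10       2 ]
  [ 0   0     1  -1/5  -46/25 ]
  [ 0   0     0     1     6/5 ]
  [ 0   0     0   3/2     9/5 ]
Subtract 3/2 times R3 from R4.
  [ 1  -4  15/2    10       2 ]
  [ 0   0     1  -1/5  -46/25 ]
  [ 0   0     0     1     6/5 ]
  [ 0   0     0     0       0 ]
Add 1/5 times R3 to R2.
  [ 1  -4  15/2  10     2 ]
  [ 0   0     1   0  -8/5 ]
  [ 0   0     0   1   6/5 ]
  [ 0   0     0   0     0 ]
Subtract 10 times R3 from R1.
  [ 1  -4  15/2  0   -10 ]
  [ 0   0     1  0  -8/5 ]
  [ 0   0     0  1   6/5 ]
  [ 0   0     0  0     0 ]
Subtract 15/2 times R2 from R1.
  [ 1  -4  0  0     2 ]
  [ 0   0  1  0  -8/5 ]
  [ 0   0  0  1   6/5 ]
  [ 0   0  0  0     0 ]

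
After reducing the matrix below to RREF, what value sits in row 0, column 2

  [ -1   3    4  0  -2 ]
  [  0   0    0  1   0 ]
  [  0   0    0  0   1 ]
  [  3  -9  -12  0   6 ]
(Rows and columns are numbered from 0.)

ρ1 -> -1·ρ1
  [ 1  -3   -4  0  2 ]
  [ 0   0    0  1  0 ]
  [ 0   0    0  0  1 ]
  [ 3  -9  -12  0  6 ]
ρ4 -> ρ4 − 3·ρ1
  [ 1  -3  -4  0  2 ]
  [ 0   0   0  1  0 ]
  [ 0   0   0  0  1 ]
  [ 0   0   0  0  0 ]
ρ1 -> ρ1 − 2·ρ3
  [ 1  -3  -4  0  0 ]
  [ 0   0   0  1  0 ]
  [ 0   0   0  0  1 ]
  [ 0   0   0  0  0 ]

-4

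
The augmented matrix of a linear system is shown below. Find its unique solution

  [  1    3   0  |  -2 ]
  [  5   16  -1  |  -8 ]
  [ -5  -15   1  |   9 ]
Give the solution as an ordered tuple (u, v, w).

(-5, 1, -1)

R2 := R2 − 5·R1
  [  1    3   0  |  -2 ]
  [  0    1  -1  |   2 ]
  [ -5  -15   1  |   9 ]
R3 := R3 + 5·R1
  [ 1  3   0  |  -2 ]
  [ 0  1  -1  |   2 ]
  [ 0  0   1  |  -1 ]
R2 := R2 + R3
  [ 1  3  0  |  -2 ]
  [ 0  1  0  |   1 ]
  [ 0  0  1  |  -1 ]
R1 := R1 − 3·R2
  [ 1  0  0  |  -5 ]
  [ 0  1  0  |   1 ]
  [ 0  0  1  |  -1 ]
Reading off the last column: u = -5, v = 1, w = -1.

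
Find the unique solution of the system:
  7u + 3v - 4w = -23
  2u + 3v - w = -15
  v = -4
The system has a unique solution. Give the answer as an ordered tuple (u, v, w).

Form the augmented matrix and row-reduce:
  [ 7  3  -4  |  -23 ]
  [ 2  3  -1  |  -15 ]
  [ 0  1   0  |   -4 ]
R1 -> 1/7·R1
  [ 1  3/7  -4/7  |  -23/7 ]
  [ 2    3    -1  |    -15 ]
  [ 0    1     0  |     -4 ]
R2 -> R2 − 2·R1
  [ 1   3/7  -4/7  |  -23/7 ]
  [ 0  15/7   1/7  |  -59/7 ]
  [ 0     1     0  |     -4 ]
R2 -> 7/15·R2
  [ 1  3/7  -4/7  |   -23/7 ]
  [ 0    1  1/15  |  -59/15 ]
  [ 0    1     0  |      -4 ]
R3 -> R3 − R2
  [ 1  3/7   -4/7  |   -23/7 ]
  [ 0    1   1/15  |  -59/15 ]
  [ 0    0  -1/15  |   -1/15 ]
R3 -> -15·R3
  [ 1  3/7  -4/7  |   -23/7 ]
  [ 0    1  1/15  |  -59/15 ]
  [ 0    0     1  |       1 ]
R2 -> R2 − 1/15·R3
  [ 1  3/7  -4/7  |  -23/7 ]
  [ 0    1     0  |     -4 ]
  [ 0    0     1  |      1 ]
R1 -> R1 + 4/7·R3
  [ 1  3/7  0  |  -19/7 ]
  [ 0    1  0  |     -4 ]
  [ 0    0  1  |      1 ]
R1 -> R1 − 3/7·R2
  [ 1  0  0  |  -1 ]
  [ 0  1  0  |  -4 ]
  [ 0  0  1  |   1 ]
Reading off the last column: u = -1, v = -4, w = 1.

(-1, -4, 1)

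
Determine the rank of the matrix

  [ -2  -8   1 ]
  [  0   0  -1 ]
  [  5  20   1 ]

rank = 2

ρ1 → -1/2·ρ1
ρ3 → ρ3 − 5·ρ1
ρ2 → -1·ρ2
ρ3 → ρ3 − 7/2·ρ2
ρ1 → ρ1 + 1/2·ρ2
The reduced form has 2 nonzero rows.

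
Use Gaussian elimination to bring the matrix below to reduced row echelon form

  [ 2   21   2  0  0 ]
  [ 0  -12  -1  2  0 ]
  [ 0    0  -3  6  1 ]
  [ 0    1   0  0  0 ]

R1 -> 1/2·R1
  [ 1  21/2   1  0  0 ]
  [ 0   -12  -1  2  0 ]
  [ 0     0  -3  6  1 ]
  [ 0     1   0  0  0 ]
R2 -> -1/12·R2
  [ 1  21/2     1     0  0 ]
  [ 0     1  1/12  -1/6  0 ]
  [ 0     0    -3     6  1 ]
  [ 0     1     0     0  0 ]
R4 -> R4 − R2
  [ 1  21/2      1     0  0 ]
  [ 0     1   1/12  -1/6  0 ]
  [ 0     0     -3     6  1 ]
  [ 0     0  -1/12   1/6  0 ]
R3 -> -1/3·R3
  [ 1  21/2      1     0     0 ]
  [ 0     1   1/12  -1/6     0 ]
  [ 0     0      1    -2  -1/3 ]
  [ 0     0  -1/12   1/6     0 ]
R4 -> R4 + 1/12·R3
  [ 1  21/2     1     0      0 ]
  [ 0     1  1/12  -1/6      0 ]
  [ 0     0     1    -2   -1/3 ]
  [ 0     0     0     0  -1/36 ]
R4 -> -36·R4
  [ 1  21/2     1     0     0 ]
  [ 0     1  1/12  -1/6     0 ]
  [ 0     0     1    -2  -1/3 ]
  [ 0     0     0     0     1 ]
R3 -> R3 + 1/3·R4
  [ 1  21/2     1     0  0 ]
  [ 0     1  1/12  -1/6  0 ]
  [ 0     0     1    -2  0 ]
  [ 0     0     0     0  1 ]
R2 -> R2 − 1/12·R3
  [ 1  21/2  1   0  0 ]
  [ 0     1  0   0  0 ]
  [ 0     0  1  -2  0 ]
  [ 0     0  0   0  1 ]
R1 -> R1 − R3
  [ 1  21/2  0   2  0 ]
  [ 0     1  0   0  0 ]
  [ 0     0  1  -2  0 ]
  [ 0     0  0   0  1 ]
R1 -> R1 − 21/2·R2
  [ 1  0  0   2  0 ]
  [ 0  1  0   0  0 ]
  [ 0  0  1  -2  0 ]
  [ 0  0  0   0  1 ]

[[1, 0, 0, 2, 0], [0, 1, 0, 0, 0], [0, 0, 1, -2, 0], [0, 0, 0, 0, 1]]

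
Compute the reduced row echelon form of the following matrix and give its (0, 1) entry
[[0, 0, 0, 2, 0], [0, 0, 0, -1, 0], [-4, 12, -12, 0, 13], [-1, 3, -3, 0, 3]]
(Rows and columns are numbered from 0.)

-3

R1 <-> R3
R1 -> -1/4·R1
R4 -> R4 + R1
R2 -> -1·R2
R3 -> R3 − 2·R2
R3 <-> R4
R3 -> -4·R3
R1 -> R1 + 13/4·R3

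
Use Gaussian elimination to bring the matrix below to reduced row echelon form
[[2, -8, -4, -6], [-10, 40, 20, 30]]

[[1, -4, -2, -3], [0, 0, 0, 0]]

Multiply R1 by 1/2.
  [   1  -4  -2  -3 ]
  [ -10  40  20  30 ]
Add 10 times R1 to R2.
  [ 1  -4  -2  -3 ]
  [ 0   0   0   0 ]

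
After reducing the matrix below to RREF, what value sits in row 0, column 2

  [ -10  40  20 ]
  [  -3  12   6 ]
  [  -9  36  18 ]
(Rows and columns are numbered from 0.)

r1 ← -1/10·r1
  [  1  -4  -2 ]
  [ -3  12   6 ]
  [ -9  36  18 ]
r2 ← r2 + 3·r1
  [  1  -4  -2 ]
  [  0   0   0 ]
  [ -9  36  18 ]
r3 ← r3 + 9·r1
  [ 1  -4  -2 ]
  [ 0   0   0 ]
  [ 0   0   0 ]

-2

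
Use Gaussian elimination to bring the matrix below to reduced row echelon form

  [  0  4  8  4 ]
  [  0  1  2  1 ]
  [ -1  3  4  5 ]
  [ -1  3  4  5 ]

[[1, 0, 2, -2], [0, 1, 2, 1], [0, 0, 0, 0], [0, 0, 0, 0]]

Swap ρ1 and ρ3.
  [ -1  3  4  5 ]
  [  0  1  2  1 ]
  [  0  4  8  4 ]
  [ -1  3  4  5 ]
Multiply ρ1 by -1.
  [  1  -3  -4  -5 ]
  [  0   1   2   1 ]
  [  0   4   8   4 ]
  [ -1   3   4   5 ]
Add ρ1 to ρ4.
  [ 1  -3  -4  -5 ]
  [ 0   1   2   1 ]
  [ 0   4   8   4 ]
  [ 0   0   0   0 ]
Subtract 4 times ρ2 from ρ3.
  [ 1  -3  -4  -5 ]
  [ 0   1   2   1 ]
  [ 0   0   0   0 ]
  [ 0   0   0   0 ]
Add 3 times ρ2 to ρ1.
  [ 1  0  2  -2 ]
  [ 0  1  2   1 ]
  [ 0  0  0   0 ]
  [ 0  0  0   0 ]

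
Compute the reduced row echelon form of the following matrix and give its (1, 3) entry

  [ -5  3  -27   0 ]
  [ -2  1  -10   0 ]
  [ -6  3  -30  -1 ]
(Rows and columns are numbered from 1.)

3

Multiply R1 by -1/5.
  [  1  -3/5  27/5   0 ]
  [ -2     1   -10   0 ]
  [ -6     3   -30  -1 ]
Add 2 times R1 to R2.
  [  1  -3/5  27/5   0 ]
  [  0  -1/5   4/5   0 ]
  [ -6     3   -30  -1 ]
Add 6 times R1 to R3.
  [ 1  -3/5  27/5   0 ]
  [ 0  -1/5   4/5   0 ]
  [ 0  -3/5  12/5  -1 ]
Multiply R2 by -5.
  [ 1  -3/5  27/5   0 ]
  [ 0     1    -4   0 ]
  [ 0  -3/5  12/5  -1 ]
Add 3/5 times R2 to R3.
  [ 1  -3/5  27/5   0 ]
  [ 0     1    -4   0 ]
  [ 0     0     0  -1 ]
Multiply R3 by -1.
  [ 1  -3/5  27/5  0 ]
  [ 0     1    -4  0 ]
  [ 0     0     0  1 ]
Add 3/5 times R2 to R1.
  [ 1  0   3  0 ]
  [ 0  1  -4  0 ]
  [ 0  0   0  1 ]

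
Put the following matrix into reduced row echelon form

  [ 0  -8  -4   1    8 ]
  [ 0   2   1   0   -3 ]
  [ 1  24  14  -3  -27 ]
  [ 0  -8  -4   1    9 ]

[[1, 0, 2, 0, 0], [0, 1, 1/2, 0, 0], [0, 0, 0, 1, 0], [0, 0, 0, 0, 1]]

ρ1 <=> ρ3
  [ 1  24  14  -3  -27 ]
  [ 0   2   1   0   -3 ]
  [ 0  -8  -4   1    8 ]
  [ 0  -8  -4   1    9 ]
ρ2 -> 1/2·ρ2
  [ 1  24   14  -3   -27 ]
  [ 0   1  1/2   0  -3/2 ]
  [ 0  -8   -4   1     8 ]
  [ 0  -8   -4   1     9 ]
ρ3 -> ρ3 + 8·ρ2
  [ 1  24   14  -3   -27 ]
  [ 0   1  1/2   0  -3/2 ]
  [ 0   0    0   1    -4 ]
  [ 0  -8   -4   1     9 ]
ρ4 -> ρ4 + 8·ρ2
  [ 1  24   14  -3   -27 ]
  [ 0   1  1/2   0  -3/2 ]
  [ 0   0    0   1    -4 ]
  [ 0   0    0   1    -3 ]
ρ4 -> ρ4 − ρ3
  [ 1  24   14  -3   -27 ]
  [ 0   1  1/2   0  -3/2 ]
  [ 0   0    0   1    -4 ]
  [ 0   0    0   0     1 ]
ρ3 -> ρ3 + 4·ρ4
  [ 1  24   14  -3   -27 ]
  [ 0   1  1/2   0  -3/2 ]
  [ 0   0    0   1     0 ]
  [ 0   0    0   0     1 ]
ρ2 -> ρ2 + 3/2·ρ4
  [ 1  24   14  -3  -27 ]
  [ 0   1  1/2   0    0 ]
  [ 0   0    0   1    0 ]
  [ 0   0    0   0    1 ]
ρ1 -> ρ1 + 27·ρ4
  [ 1  24   14  -3  0 ]
  [ 0   1  1/2   0  0 ]
  [ 0   0    0   1  0 ]
  [ 0   0    0   0  1 ]
ρ1 -> ρ1 + 3·ρ3
  [ 1  24   14  0  0 ]
  [ 0   1  1/2  0  0 ]
  [ 0   0    0  1  0 ]
  [ 0   0    0  0  1 ]
ρ1 -> ρ1 − 24·ρ2
  [ 1  0    2  0  0 ]
  [ 0  1  1/2  0  0 ]
  [ 0  0    0  1  0 ]
  [ 0  0    0  0  1 ]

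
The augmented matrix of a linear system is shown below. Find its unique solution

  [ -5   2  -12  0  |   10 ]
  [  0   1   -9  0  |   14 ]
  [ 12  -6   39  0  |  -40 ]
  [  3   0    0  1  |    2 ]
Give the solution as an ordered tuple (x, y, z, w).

R1 → -1/5·R1
R3 → R3 − 12·R1
R4 → R4 − 3·R1
R3 → R3 + 6/5·R2
R4 → R4 − 6/5·R2
R3 → -5/3·R3
R4 → R4 − 18/5·R3
R2 → R2 + 9·R3
R1 → R1 − 12/5·R3
R1 → R1 + 2/5·R2
Reading off the last column: x = 2, y = 2, z = -4/3, w = -4.

(2, 2, -4/3, -4)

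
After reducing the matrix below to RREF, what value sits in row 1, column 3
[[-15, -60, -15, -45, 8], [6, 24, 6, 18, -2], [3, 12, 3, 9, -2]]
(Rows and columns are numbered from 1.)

Multiply ρ1 by -1/15.
  [ 1   4  1   3  -8/15 ]
  [ 6  24  6  18     -2 ]
  [ 3  12  3   9     -2 ]
Subtract 6 times ρ1 from ρ2.
  [ 1   4  1  3  -8/15 ]
  [ 0   0  0  0    6/5 ]
  [ 3  12  3  9     -2 ]
Subtract 3 times ρ1 from ρ3.
  [ 1  4  1  3  -8/15 ]
  [ 0  0  0  0    6/5 ]
  [ 0  0  0  0   -2/5 ]
Multiply ρ2 by 5/6.
  [ 1  4  1  3  -8/15 ]
  [ 0  0  0  0      1 ]
  [ 0  0  0  0   -2/5 ]
Add 2/5 times ρ2 to ρ3.
  [ 1  4  1  3  -8/15 ]
  [ 0  0  0  0      1 ]
  [ 0  0  0  0      0 ]
Add 8/15 times ρ2 to ρ1.
  [ 1  4  1  3  0 ]
  [ 0  0  0  0  1 ]
  [ 0  0  0  0  0 ]

1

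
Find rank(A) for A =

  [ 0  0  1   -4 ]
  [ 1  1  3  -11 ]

rank = 2

Swap R1 and R2.
  [ 1  1  3  -11 ]
  [ 0  0  1   -4 ]
Subtract 3 times R2 from R1.
  [ 1  1  0   1 ]
  [ 0  0  1  -4 ]
The reduced form has 2 nonzero rows.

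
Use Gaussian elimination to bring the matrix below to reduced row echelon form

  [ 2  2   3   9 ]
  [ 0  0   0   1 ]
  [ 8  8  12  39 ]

[[1, 1, 3/2, 0], [0, 0, 0, 1], [0, 0, 0, 0]]

r1 ← 1/2·r1
  [ 1  1  3/2  9/2 ]
  [ 0  0    0    1 ]
  [ 8  8   12   39 ]
r3 ← r3 − 8·r1
  [ 1  1  3/2  9/2 ]
  [ 0  0    0    1 ]
  [ 0  0    0    3 ]
r3 ← r3 − 3·r2
  [ 1  1  3/2  9/2 ]
  [ 0  0    0    1 ]
  [ 0  0    0    0 ]
r1 ← r1 − 9/2·r2
  [ 1  1  3/2  0 ]
  [ 0  0    0  1 ]
  [ 0  0    0  0 ]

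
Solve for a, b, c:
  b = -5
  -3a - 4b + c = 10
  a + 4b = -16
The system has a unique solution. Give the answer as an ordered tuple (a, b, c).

(4, -5, 2)

Form the augmented matrix and row-reduce:
  [  0   1  0  |   -5 ]
  [ -3  -4  1  |   10 ]
  [  1   4  0  |  -16 ]
R1 ↔ R2
  [ -3  -4  1  |   10 ]
  [  0   1  0  |   -5 ]
  [  1   4  0  |  -16 ]
R1 := -1/3·R1
  [ 1  4/3  -1/3  |  -10/3 ]
  [ 0    1     0  |     -5 ]
  [ 1    4     0  |    -16 ]
R3 := R3 − R1
  [ 1  4/3  -1/3  |  -10/3 ]
  [ 0    1     0  |     -5 ]
  [ 0  8/3   1/3  |  -38/3 ]
R3 := R3 − 8/3·R2
  [ 1  4/3  -1/3  |  -10/3 ]
  [ 0    1     0  |     -5 ]
  [ 0    0   1/3  |    2/3 ]
R3 := 3·R3
  [ 1  4/3  -1/3  |  -10/3 ]
  [ 0    1     0  |     -5 ]
  [ 0    0     1  |      2 ]
R1 := R1 + 1/3·R3
  [ 1  4/3  0  |  -8/3 ]
  [ 0    1  0  |    -5 ]
  [ 0    0  1  |     2 ]
R1 := R1 − 4/3·R2
  [ 1  0  0  |   4 ]
  [ 0  1  0  |  -5 ]
  [ 0  0  1  |   2 ]
Reading off the last column: a = 4, b = -5, c = 2.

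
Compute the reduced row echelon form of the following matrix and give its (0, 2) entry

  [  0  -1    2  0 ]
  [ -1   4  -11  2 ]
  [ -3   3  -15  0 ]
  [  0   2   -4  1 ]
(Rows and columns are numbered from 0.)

R1 ↔ R2
  [ -1   4  -11  2 ]
  [  0  -1    2  0 ]
  [ -3   3  -15  0 ]
  [  0   2   -4  1 ]
R1 := -1·R1
  [  1  -4   11  -2 ]
  [  0  -1    2   0 ]
  [ -3   3  -15   0 ]
  [  0   2   -4   1 ]
R3 := R3 + 3·R1
  [ 1  -4  11  -2 ]
  [ 0  -1   2   0 ]
  [ 0  -9  18  -6 ]
  [ 0   2  -4   1 ]
R2 := -1·R2
  [ 1  -4  11  -2 ]
  [ 0   1  -2   0 ]
  [ 0  -9  18  -6 ]
  [ 0   2  -4   1 ]
R3 := R3 + 9·R2
  [ 1  -4  11  -2 ]
  [ 0   1  -2   0 ]
  [ 0   0   0  -6 ]
  [ 0   2  -4   1 ]
R4 := R4 − 2·R2
  [ 1  -4  11  -2 ]
  [ 0   1  -2   0 ]
  [ 0   0   0  -6 ]
  [ 0   0   0   1 ]
R3 := -1/6·R3
  [ 1  -4  11  -2 ]
  [ 0   1  -2   0 ]
  [ 0   0   0   1 ]
  [ 0   0   0   1 ]
R4 := R4 − R3
  [ 1  -4  11  -2 ]
  [ 0   1  -2   0 ]
  [ 0   0   0   1 ]
  [ 0   0   0   0 ]
R1 := R1 + 2·R3
  [ 1  -4  11  0 ]
  [ 0   1  -2  0 ]
  [ 0   0   0  1 ]
  [ 0   0   0  0 ]
R1 := R1 + 4·R2
  [ 1  0   3  0 ]
  [ 0  1  -2  0 ]
  [ 0  0   0  1 ]
  [ 0  0   0  0 ]

3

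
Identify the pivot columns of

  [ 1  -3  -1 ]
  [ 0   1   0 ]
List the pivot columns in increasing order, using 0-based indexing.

r1 ← r1 + 3·r2
Pivot columns are the columns containing a leading 1.

0, 1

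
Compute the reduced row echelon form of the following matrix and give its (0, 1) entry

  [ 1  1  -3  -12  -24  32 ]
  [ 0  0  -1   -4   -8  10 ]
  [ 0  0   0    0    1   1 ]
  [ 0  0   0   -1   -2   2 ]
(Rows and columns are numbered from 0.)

Multiply R2 by -1.
  [ 1  1  -3  -12  -24   32 ]
  [ 0  0   1    4    8  -10 ]
  [ 0  0   0    0    1    1 ]
  [ 0  0   0   -1   -2    2 ]
Swap R3 and R4.
  [ 1  1  -3  -12  -24   32 ]
  [ 0  0   1    4    8  -10 ]
  [ 0  0   0   -1   -2    2 ]
  [ 0  0   0    0    1    1 ]
Multiply R3 by -1.
  [ 1  1  -3  -12  -24   32 ]
  [ 0  0   1    4    8  -10 ]
  [ 0  0   0    1    2   -2 ]
  [ 0  0   0    0    1    1 ]
Subtract 2 times R4 from R3.
  [ 1  1  -3  -12  -24   32 ]
  [ 0  0   1    4    8  -10 ]
  [ 0  0   0    1    0   -4 ]
  [ 0  0   0    0    1    1 ]
Subtract 8 times R4 from R2.
  [ 1  1  -3  -12  -24   32 ]
  [ 0  0   1    4    0  -18 ]
  [ 0  0   0    1    0   -4 ]
  [ 0  0   0    0    1    1 ]
Add 24 times R4 to R1.
  [ 1  1  -3  -12  0   56 ]
  [ 0  0   1    4  0  -18 ]
  [ 0  0   0    1  0   -4 ]
  [ 0  0   0    0  1    1 ]
Subtract 4 times R3 from R2.
  [ 1  1  -3  -12  0  56 ]
  [ 0  0   1    0  0  -2 ]
  [ 0  0   0    1  0  -4 ]
  [ 0  0   0    0  1   1 ]
Add 12 times R3 to R1.
  [ 1  1  -3  0  0   8 ]
  [ 0  0   1  0  0  -2 ]
  [ 0  0   0  1  0  -4 ]
  [ 0  0   0  0  1   1 ]
Add 3 times R2 to R1.
  [ 1  1  0  0  0   2 ]
  [ 0  0  1  0  0  -2 ]
  [ 0  0  0  1  0  -4 ]
  [ 0  0  0  0  1   1 ]

1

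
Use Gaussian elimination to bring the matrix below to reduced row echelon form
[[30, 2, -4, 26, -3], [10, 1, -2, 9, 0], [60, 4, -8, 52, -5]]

R1 ← 1/30·R1
  [  1  1/15  -2/15  13/15  -1/10 ]
  [ 10     1     -2      9      0 ]
  [ 60     4     -8     52     -5 ]
R2 ← R2 − 10·R1
  [  1  1/15  -2/15  13/15  -1/10 ]
  [  0   1/3   -2/3    1/3      1 ]
  [ 60     4     -8     52     -5 ]
R3 ← R3 − 60·R1
  [ 1  1/15  -2/15  13/15  -1/10 ]
  [ 0   1/3   -2/3    1/3      1 ]
  [ 0     0      0      0      1 ]
R2 ← 3·R2
  [ 1  1/15  -2/15  13/15  -1/10 ]
  [ 0     1     -2      1      3 ]
  [ 0     0      0      0      1 ]
R2 ← R2 − 3·R3
  [ 1  1/15  -2/15  13/15  -1/10 ]
  [ 0     1     -2      1      0 ]
  [ 0     0      0      0      1 ]
R1 ← R1 + 1/10·R3
  [ 1  1/15  -2/15  13/15  0 ]
  [ 0     1     -2      1  0 ]
  [ 0     0      0      0  1 ]
R1 ← R1 − 1/15·R2
  [ 1  0   0  4/5  0 ]
  [ 0  1  -2    1  0 ]
  [ 0  0   0    0  1 ]

[[1, 0, 0, 4/5, 0], [0, 1, -2, 1, 0], [0, 0, 0, 0, 1]]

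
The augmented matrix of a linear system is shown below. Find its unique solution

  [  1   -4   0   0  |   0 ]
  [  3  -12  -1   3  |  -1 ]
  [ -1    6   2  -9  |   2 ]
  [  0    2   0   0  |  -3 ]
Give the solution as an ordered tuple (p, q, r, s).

ρ2 ← ρ2 − 3·ρ1
  [  1  -4   0   0  |   0 ]
  [  0   0  -1   3  |  -1 ]
  [ -1   6   2  -9  |   2 ]
  [  0   2   0   0  |  -3 ]
ρ3 ← ρ3 + ρ1
  [ 1  -4   0   0  |   0 ]
  [ 0   0  -1   3  |  -1 ]
  [ 0   2   2  -9  |   2 ]
  [ 0   2   0   0  |  -3 ]
ρ2 ↔ ρ3
  [ 1  -4   0   0  |   0 ]
  [ 0   2   2  -9  |   2 ]
  [ 0   0  -1   3  |  -1 ]
  [ 0   2   0   0  |  -3 ]
ρ2 ← 1/2·ρ2
  [ 1  -4   0     0  |   0 ]
  [ 0   1   1  -9/2  |   1 ]
  [ 0   0  -1     3  |  -1 ]
  [ 0   2   0     0  |  -3 ]
ρ4 ← ρ4 − 2·ρ2
  [ 1  -4   0     0  |   0 ]
  [ 0   1   1  -9/2  |   1 ]
  [ 0   0  -1     3  |  -1 ]
  [ 0   0  -2     9  |  -5 ]
ρ3 ← -1·ρ3
  [ 1  -4   0     0  |   0 ]
  [ 0   1   1  -9/2  |   1 ]
  [ 0   0   1    -3  |   1 ]
  [ 0   0  -2     9  |  -5 ]
ρ4 ← ρ4 + 2·ρ3
  [ 1  -4  0     0  |   0 ]
  [ 0   1  1  -9/2  |   1 ]
  [ 0   0  1    -3  |   1 ]
  [ 0   0  0     3  |  -3 ]
ρ4 ← 1/3·ρ4
  [ 1  -4  0     0  |   0 ]
  [ 0   1  1  -9/2  |   1 ]
  [ 0   0  1    -3  |   1 ]
  [ 0   0  0     1  |  -1 ]
ρ3 ← ρ3 + 3·ρ4
  [ 1  -4  0     0  |   0 ]
  [ 0   1  1  -9/2  |   1 ]
  [ 0   0  1     0  |  -2 ]
  [ 0   0  0     1  |  -1 ]
ρ2 ← ρ2 + 9/2·ρ4
  [ 1  -4  0  0  |     0 ]
  [ 0   1  1  0  |  -7/2 ]
  [ 0   0  1  0  |    -2 ]
  [ 0   0  0  1  |    -1 ]
ρ2 ← ρ2 − ρ3
  [ 1  -4  0  0  |     0 ]
  [ 0   1  0  0  |  -3/2 ]
  [ 0   0  1  0  |    -2 ]
  [ 0   0  0  1  |    -1 ]
ρ1 ← ρ1 + 4·ρ2
  [ 1  0  0  0  |    -6 ]
  [ 0  1  0  0  |  -3/2 ]
  [ 0  0  1  0  |    -2 ]
  [ 0  0  0  1  |    -1 ]
Reading off the last column: p = -6, q = -3/2, r = -2, s = -1.

(-6, -3/2, -2, -1)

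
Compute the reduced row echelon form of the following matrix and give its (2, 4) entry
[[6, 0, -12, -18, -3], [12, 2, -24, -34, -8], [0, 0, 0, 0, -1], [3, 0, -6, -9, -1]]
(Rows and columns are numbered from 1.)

1

ρ1 := 1/6·ρ1
ρ2 := ρ2 − 12·ρ1
ρ4 := ρ4 − 3·ρ1
ρ2 := 1/2·ρ2
ρ3 := -1·ρ3
ρ4 := ρ4 − 1/2·ρ3
ρ2 := ρ2 + ρ3
ρ1 := ρ1 + 1/2·ρ3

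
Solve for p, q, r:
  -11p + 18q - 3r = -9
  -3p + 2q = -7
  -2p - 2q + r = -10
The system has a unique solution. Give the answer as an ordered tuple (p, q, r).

Form the augmented matrix and row-reduce:
  [ -11  18  -3  |   -9 ]
  [  -3   2   0  |   -7 ]
  [  -2  -2   1  |  -10 ]
R1 := -1/11·R1
  [  1  -18/11  3/11  |  9/11 ]
  [ -3       2     0  |    -7 ]
  [ -2      -2     1  |   -10 ]
R2 := R2 + 3·R1
  [  1  -18/11  3/11  |    9/11 ]
  [  0  -32/11  9/11  |  -50/11 ]
  [ -2      -2     1  |     -10 ]
R3 := R3 + 2·R1
  [ 1  -18/11   3/11  |    9/11 ]
  [ 0  -32/11   9/11  |  -50/11 ]
  [ 0  -58/11  17/11  |  -92/11 ]
R2 := -11/32·R2
  [ 1  -18/11   3/11  |    9/11 ]
  [ 0       1  -9/32  |   25/16 ]
  [ 0  -58/11  17/11  |  -92/11 ]
R3 := R3 + 58/11·R2
  [ 1  -18/11   3/11  |   9/11 ]
  [ 0       1  -9/32  |  25/16 ]
  [ 0       0   1/16  |   -1/8 ]
R3 := 16·R3
  [ 1  -18/11   3/11  |   9/11 ]
  [ 0       1  -9/32  |  25/16 ]
  [ 0       0      1  |     -2 ]
R2 := R2 + 9/32·R3
  [ 1  -18/11  3/11  |  9/11 ]
  [ 0       1     0  |     1 ]
  [ 0       0     1  |    -2 ]
R1 := R1 − 3/11·R3
  [ 1  -18/11  0  |  15/11 ]
  [ 0       1  0  |      1 ]
  [ 0       0  1  |     -2 ]
R1 := R1 + 18/11·R2
  [ 1  0  0  |   3 ]
  [ 0  1  0  |   1 ]
  [ 0  0  1  |  -2 ]
Reading off the last column: p = 3, q = 1, r = -2.

(3, 1, -2)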